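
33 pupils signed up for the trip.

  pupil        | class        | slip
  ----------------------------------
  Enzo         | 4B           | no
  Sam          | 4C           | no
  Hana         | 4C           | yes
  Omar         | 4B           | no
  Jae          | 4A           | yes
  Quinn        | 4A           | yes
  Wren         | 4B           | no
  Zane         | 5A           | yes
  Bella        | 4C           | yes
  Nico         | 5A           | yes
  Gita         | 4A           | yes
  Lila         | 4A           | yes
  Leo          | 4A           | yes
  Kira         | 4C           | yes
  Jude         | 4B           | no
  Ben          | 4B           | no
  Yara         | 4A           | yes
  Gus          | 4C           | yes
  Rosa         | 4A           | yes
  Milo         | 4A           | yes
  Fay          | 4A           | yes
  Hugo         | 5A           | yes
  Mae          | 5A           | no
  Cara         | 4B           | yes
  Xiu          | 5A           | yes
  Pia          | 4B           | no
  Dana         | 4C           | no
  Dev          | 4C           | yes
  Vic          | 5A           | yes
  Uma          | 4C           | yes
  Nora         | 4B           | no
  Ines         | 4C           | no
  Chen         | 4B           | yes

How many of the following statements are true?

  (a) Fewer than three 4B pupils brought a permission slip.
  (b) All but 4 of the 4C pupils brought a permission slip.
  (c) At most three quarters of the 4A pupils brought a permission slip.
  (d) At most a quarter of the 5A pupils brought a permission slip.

1

(a) 4B: |A| = 9, |A ∩ B| = 2; needs |A ∩ B| < 3 — true.
(b) 4C: |A| = 9, |A ∩ B| = 6; needs |A ∖ B| = 4 — false.
(c) 4A: |A| = 9, |A ∩ B| = 9; needs |A ∩ B| / |A| ≤ 3/4 — false.
(d) 5A: |A| = 6, |A ∩ B| = 5; needs |A ∩ B| / |A| ≤ 1/4 — false.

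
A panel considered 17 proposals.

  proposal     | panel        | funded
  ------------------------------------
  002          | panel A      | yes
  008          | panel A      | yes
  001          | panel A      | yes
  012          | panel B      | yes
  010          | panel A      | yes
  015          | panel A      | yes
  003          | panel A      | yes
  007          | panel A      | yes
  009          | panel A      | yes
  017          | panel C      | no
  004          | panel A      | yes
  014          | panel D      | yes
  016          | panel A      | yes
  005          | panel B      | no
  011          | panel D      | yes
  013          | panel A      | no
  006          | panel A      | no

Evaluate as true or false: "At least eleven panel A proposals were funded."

False

'At least eleven panel A proposals were funded' holds iff |A ∩ B| ≥ 11.
A (the restrictor) = {002, 008, 001, 010, 015, 003, 007, 009, 004, 016, 013, 006}, |A| = 12.
A ∩ B = {002, 008, 001, 010, 015, 003, 007, 009, 004, 016}, so |A ∩ B| = 10.
|A ∩ B| = 10, so the statement is false.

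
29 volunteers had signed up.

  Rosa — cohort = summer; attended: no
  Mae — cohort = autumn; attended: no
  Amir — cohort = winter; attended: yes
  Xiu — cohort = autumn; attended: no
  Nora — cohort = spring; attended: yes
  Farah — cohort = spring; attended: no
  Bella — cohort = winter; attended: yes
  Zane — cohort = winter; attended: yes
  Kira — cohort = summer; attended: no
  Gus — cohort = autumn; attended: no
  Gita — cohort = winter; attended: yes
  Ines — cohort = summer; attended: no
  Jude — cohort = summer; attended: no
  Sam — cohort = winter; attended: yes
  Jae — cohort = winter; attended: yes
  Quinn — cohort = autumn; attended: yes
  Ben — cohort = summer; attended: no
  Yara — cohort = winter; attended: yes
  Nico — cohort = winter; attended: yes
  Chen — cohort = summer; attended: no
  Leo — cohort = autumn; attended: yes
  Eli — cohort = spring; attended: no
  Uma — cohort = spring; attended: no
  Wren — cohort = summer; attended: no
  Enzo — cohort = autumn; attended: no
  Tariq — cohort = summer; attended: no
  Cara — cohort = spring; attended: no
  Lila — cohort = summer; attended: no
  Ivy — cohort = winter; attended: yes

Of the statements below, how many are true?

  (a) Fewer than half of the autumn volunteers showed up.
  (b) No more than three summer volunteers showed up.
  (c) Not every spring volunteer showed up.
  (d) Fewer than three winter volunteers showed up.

3

(a) autumn: |A| = 6, |A ∩ B| = 2; needs |A ∩ B| < |A ∖ B| — true.
(b) summer: |A| = 9, |A ∩ B| = 0; needs |A ∩ B| ≤ 3 — true.
(c) spring: |A| = 5, |A ∩ B| = 1; needs A ⊄ B (|A ∖ B| ≥ 1) — true.
(d) winter: |A| = 9, |A ∩ B| = 9; needs |A ∩ B| < 3 — false.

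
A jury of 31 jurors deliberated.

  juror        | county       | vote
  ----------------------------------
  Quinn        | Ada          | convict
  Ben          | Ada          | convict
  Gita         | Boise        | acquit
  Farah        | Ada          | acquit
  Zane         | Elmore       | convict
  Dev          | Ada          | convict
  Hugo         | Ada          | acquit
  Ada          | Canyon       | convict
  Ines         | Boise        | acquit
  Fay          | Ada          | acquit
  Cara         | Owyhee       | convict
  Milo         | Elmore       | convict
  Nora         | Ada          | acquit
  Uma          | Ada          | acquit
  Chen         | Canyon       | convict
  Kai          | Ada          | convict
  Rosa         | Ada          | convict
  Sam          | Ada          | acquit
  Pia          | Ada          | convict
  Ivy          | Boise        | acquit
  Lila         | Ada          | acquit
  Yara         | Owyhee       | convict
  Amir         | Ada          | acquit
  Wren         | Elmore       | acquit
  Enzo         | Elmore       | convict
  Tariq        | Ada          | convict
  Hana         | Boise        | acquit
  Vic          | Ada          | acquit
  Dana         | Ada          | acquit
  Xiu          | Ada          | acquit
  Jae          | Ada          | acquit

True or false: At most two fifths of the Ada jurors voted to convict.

True

Truth condition: |A ∩ B| / |A| ≤ 2/5.
|A| = 19, |A ∩ B| = 7, |A ∖ B| = 12.
|A ∩ B|/|A| = 7/19, so the statement is true.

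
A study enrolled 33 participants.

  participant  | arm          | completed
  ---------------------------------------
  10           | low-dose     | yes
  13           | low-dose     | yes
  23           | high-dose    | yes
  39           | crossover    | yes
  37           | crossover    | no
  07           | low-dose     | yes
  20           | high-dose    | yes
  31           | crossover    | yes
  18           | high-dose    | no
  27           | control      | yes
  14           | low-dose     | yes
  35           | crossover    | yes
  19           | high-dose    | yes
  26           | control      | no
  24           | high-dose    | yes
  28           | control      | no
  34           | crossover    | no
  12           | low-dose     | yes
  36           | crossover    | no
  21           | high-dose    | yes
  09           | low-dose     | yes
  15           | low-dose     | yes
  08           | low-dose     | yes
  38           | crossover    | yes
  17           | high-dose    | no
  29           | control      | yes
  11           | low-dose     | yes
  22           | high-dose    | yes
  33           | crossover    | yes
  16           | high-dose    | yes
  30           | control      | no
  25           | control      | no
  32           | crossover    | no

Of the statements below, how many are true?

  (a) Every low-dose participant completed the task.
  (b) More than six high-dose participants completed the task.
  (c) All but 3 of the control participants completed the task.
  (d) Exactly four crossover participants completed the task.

(a) low-dose: |A| = 9, |A ∩ B| = 9; needs A ⊆ B, i.e. every element of A is in B (|A ∖ B| = 0) — true.
(b) high-dose: |A| = 9, |A ∩ B| = 7; needs |A ∩ B| > 6 — true.
(c) control: |A| = 6, |A ∩ B| = 2; needs |A ∖ B| = 3 — false.
(d) crossover: |A| = 9, |A ∩ B| = 5; needs |A ∩ B| = 4 — false.

2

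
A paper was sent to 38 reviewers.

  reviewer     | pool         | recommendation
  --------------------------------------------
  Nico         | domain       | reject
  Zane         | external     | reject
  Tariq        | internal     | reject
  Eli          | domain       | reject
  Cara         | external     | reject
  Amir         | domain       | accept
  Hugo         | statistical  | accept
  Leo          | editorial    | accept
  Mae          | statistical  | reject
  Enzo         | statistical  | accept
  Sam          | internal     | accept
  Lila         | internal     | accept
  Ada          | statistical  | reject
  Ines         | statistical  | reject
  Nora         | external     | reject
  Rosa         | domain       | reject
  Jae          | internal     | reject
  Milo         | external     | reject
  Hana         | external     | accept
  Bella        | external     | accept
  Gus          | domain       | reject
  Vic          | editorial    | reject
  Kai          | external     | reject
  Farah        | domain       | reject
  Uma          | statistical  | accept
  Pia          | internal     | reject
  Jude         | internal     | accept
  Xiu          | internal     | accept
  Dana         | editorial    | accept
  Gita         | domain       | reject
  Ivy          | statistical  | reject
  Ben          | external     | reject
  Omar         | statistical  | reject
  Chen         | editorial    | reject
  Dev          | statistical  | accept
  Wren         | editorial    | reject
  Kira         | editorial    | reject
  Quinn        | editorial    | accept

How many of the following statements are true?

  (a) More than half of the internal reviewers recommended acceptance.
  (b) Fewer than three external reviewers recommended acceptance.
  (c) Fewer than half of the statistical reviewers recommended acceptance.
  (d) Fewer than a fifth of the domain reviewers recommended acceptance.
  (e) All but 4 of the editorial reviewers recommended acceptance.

(a) internal: |A| = 7, |A ∩ B| = 4; needs |A ∩ B| > |A ∖ B| — true.
(b) external: |A| = 8, |A ∩ B| = 2; needs |A ∩ B| < 3 — true.
(c) statistical: |A| = 9, |A ∩ B| = 4; needs |A ∩ B| < |A ∖ B| — true.
(d) domain: |A| = 7, |A ∩ B| = 1; needs |A ∩ B| / |A| < 1/5 — true.
(e) editorial: |A| = 7, |A ∩ B| = 3; needs |A ∖ B| = 4 — true.

5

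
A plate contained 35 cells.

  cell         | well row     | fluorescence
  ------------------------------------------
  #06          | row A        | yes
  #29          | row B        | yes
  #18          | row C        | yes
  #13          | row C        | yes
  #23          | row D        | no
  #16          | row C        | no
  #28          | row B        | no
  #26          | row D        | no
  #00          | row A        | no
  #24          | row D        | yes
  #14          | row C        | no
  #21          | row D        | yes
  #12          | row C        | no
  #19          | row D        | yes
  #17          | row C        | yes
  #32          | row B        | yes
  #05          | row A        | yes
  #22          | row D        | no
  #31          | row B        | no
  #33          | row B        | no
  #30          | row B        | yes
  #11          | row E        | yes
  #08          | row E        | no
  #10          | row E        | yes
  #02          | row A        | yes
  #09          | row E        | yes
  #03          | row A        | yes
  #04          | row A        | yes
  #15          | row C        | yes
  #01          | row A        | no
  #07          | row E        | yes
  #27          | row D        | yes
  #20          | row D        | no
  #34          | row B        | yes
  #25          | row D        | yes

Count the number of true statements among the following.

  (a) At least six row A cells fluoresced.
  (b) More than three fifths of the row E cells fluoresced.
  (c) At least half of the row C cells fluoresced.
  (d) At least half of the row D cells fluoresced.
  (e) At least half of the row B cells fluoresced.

4

(a) row A: |A| = 7, |A ∩ B| = 5; needs |A ∩ B| ≥ 6 — false.
(b) row E: |A| = 5, |A ∩ B| = 4; needs |A ∩ B| / |A| > 3/5 — true.
(c) row C: |A| = 7, |A ∩ B| = 4; needs |A ∩ B| ≥ |A ∖ B| — true.
(d) row D: |A| = 9, |A ∩ B| = 5; needs |A ∩ B| ≥ |A ∖ B| — true.
(e) row B: |A| = 7, |A ∩ B| = 4; needs |A ∩ B| ≥ |A ∖ B| — true.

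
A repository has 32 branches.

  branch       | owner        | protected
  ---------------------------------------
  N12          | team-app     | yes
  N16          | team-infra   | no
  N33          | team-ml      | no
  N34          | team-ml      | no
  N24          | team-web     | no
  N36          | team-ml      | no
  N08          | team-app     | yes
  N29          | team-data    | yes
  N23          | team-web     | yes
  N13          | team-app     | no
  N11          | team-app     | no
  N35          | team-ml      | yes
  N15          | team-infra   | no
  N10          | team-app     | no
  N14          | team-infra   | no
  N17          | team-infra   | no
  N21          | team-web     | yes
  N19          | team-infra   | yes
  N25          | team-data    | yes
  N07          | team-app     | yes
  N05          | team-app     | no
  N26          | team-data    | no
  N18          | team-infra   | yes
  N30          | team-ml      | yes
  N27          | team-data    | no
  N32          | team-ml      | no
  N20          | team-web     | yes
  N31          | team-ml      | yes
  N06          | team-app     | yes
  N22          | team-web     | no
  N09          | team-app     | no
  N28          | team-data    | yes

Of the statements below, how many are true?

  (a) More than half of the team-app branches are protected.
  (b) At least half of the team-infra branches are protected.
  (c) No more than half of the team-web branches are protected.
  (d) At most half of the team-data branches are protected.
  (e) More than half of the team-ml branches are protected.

(a) team-app: |A| = 9, |A ∩ B| = 4; needs |A ∩ B| > |A ∖ B| — false.
(b) team-infra: |A| = 6, |A ∩ B| = 2; needs |A ∩ B| ≥ |A ∖ B| — false.
(c) team-web: |A| = 5, |A ∩ B| = 3; needs |A ∩ B| ≤ |A ∖ B| — false.
(d) team-data: |A| = 5, |A ∩ B| = 3; needs |A ∩ B| ≤ |A ∖ B| — false.
(e) team-ml: |A| = 7, |A ∩ B| = 3; needs |A ∩ B| > |A ∖ B| — false.

0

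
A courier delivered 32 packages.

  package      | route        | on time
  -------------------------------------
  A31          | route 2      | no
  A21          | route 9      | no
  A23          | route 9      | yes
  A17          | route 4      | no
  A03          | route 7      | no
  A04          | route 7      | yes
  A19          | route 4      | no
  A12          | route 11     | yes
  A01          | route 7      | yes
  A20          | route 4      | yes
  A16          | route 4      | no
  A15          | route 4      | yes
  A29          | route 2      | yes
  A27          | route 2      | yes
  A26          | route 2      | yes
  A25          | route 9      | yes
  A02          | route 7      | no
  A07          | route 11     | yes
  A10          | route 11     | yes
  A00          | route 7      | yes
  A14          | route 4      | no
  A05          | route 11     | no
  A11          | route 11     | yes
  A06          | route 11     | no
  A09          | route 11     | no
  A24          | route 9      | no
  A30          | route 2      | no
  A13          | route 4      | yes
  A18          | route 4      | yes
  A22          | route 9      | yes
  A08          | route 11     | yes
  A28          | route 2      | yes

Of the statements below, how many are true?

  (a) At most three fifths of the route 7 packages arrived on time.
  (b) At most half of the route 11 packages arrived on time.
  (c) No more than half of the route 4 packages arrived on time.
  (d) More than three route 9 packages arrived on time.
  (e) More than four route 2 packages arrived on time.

(a) route 7: |A| = 5, |A ∩ B| = 3; needs |A ∩ B| / |A| ≤ 3/5 — true.
(b) route 11: |A| = 8, |A ∩ B| = 5; needs |A ∩ B| ≤ |A ∖ B| — false.
(c) route 4: |A| = 8, |A ∩ B| = 4; needs |A ∩ B| ≤ |A ∖ B| — true.
(d) route 9: |A| = 5, |A ∩ B| = 3; needs |A ∩ B| > 3 — false.
(e) route 2: |A| = 6, |A ∩ B| = 4; needs |A ∩ B| > 4 — false.

2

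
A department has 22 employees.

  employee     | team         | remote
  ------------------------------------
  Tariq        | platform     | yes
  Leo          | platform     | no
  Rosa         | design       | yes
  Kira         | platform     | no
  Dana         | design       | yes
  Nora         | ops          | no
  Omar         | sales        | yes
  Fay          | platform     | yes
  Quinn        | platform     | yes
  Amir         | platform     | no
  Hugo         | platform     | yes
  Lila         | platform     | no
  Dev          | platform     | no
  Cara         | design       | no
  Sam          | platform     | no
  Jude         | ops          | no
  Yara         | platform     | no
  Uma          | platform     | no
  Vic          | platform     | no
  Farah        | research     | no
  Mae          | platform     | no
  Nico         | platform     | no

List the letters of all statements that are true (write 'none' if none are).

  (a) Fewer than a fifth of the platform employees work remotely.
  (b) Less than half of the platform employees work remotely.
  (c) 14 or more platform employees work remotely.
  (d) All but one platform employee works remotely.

(b)

|A| = 15, |A ∩ B| = 4, |A ∖ B| = 11.
(a) |A ∩ B| / |A| < 1/5: fails.
(b) |A ∩ B| < |A ∖ B|: holds.
(c) |A ∩ B| ≥ 14: fails.
(d) |A ∖ B| = 1: fails.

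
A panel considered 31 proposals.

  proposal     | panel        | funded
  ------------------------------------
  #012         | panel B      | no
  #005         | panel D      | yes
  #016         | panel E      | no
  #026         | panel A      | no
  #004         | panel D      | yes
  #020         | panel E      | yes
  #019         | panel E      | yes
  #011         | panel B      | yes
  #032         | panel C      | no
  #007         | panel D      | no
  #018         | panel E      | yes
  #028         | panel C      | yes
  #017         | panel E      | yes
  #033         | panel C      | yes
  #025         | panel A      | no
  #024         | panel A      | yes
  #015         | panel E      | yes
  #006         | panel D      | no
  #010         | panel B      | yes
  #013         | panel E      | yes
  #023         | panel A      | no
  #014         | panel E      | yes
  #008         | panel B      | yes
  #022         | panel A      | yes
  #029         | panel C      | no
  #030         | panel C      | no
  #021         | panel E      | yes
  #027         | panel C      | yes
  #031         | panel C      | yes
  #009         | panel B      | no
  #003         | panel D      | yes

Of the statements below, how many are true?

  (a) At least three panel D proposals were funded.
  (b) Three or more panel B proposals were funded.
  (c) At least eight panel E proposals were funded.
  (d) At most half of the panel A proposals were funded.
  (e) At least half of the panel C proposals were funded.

(a) panel D: |A| = 5, |A ∩ B| = 3; needs |A ∩ B| ≥ 3 — true.
(b) panel B: |A| = 5, |A ∩ B| = 3; needs |A ∩ B| ≥ 3 — true.
(c) panel E: |A| = 9, |A ∩ B| = 8; needs |A ∩ B| ≥ 8 — true.
(d) panel A: |A| = 5, |A ∩ B| = 2; needs |A ∩ B| ≤ |A ∖ B| — true.
(e) panel C: |A| = 7, |A ∩ B| = 4; needs |A ∩ B| ≥ |A ∖ B| — true.

5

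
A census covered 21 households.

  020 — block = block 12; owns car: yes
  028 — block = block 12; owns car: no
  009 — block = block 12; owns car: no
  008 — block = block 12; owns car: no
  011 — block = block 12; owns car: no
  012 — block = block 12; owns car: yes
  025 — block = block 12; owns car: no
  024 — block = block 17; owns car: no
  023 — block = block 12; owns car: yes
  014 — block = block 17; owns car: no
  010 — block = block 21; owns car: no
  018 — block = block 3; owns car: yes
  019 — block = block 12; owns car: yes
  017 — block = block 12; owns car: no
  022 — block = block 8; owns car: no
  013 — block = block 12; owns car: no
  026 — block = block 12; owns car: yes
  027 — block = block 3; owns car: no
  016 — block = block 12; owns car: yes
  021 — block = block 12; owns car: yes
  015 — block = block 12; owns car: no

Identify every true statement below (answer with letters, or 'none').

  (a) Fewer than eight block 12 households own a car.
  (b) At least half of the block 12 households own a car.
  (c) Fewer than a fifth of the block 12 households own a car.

(a)

|A| = 15, |A ∩ B| = 7, |A ∖ B| = 8.
(a) |A ∩ B| < 8: holds.
(b) |A ∩ B| ≥ |A ∖ B|: fails.
(c) |A ∩ B| / |A| < 1/5: fails.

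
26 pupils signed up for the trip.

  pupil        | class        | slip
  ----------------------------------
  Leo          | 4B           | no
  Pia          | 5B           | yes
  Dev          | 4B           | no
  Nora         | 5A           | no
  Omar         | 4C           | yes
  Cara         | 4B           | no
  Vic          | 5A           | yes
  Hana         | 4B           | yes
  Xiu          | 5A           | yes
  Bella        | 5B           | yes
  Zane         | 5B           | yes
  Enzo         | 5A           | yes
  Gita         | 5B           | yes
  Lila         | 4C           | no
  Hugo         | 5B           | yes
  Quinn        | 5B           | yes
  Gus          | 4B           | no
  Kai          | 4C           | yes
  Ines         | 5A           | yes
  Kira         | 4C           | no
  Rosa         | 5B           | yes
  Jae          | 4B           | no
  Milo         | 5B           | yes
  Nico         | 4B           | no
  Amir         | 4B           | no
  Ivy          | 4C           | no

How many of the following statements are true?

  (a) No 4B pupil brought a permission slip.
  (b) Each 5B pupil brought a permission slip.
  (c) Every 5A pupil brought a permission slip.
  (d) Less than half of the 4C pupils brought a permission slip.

2

(a) 4B: |A| = 8, |A ∩ B| = 1; needs A ∩ B = ∅ (|A ∩ B| = 0) — false.
(b) 5B: |A| = 8, |A ∩ B| = 8; needs A ⊆ B, i.e. every element of A is in B (|A ∖ B| = 0) — true.
(c) 5A: |A| = 5, |A ∩ B| = 4; needs A ⊆ B, i.e. every element of A is in B (|A ∖ B| = 0) — false.
(d) 4C: |A| = 5, |A ∩ B| = 2; needs |A ∩ B| < |A ∖ B| — true.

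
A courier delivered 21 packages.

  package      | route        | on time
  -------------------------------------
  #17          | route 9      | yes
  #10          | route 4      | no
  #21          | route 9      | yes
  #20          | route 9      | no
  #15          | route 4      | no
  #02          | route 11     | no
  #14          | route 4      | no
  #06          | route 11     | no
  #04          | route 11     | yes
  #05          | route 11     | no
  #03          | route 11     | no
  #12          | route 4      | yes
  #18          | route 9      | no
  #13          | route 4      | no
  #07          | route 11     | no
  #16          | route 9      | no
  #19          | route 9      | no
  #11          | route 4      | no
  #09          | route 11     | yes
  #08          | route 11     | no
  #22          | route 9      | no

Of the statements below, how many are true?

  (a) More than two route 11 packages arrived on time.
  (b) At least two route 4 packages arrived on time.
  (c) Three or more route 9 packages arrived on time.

(a) route 11: |A| = 8, |A ∩ B| = 2; needs |A ∩ B| > 2 — false.
(b) route 4: |A| = 6, |A ∩ B| = 1; needs |A ∩ B| ≥ 2 — false.
(c) route 9: |A| = 7, |A ∩ B| = 2; needs |A ∩ B| ≥ 3 — false.

0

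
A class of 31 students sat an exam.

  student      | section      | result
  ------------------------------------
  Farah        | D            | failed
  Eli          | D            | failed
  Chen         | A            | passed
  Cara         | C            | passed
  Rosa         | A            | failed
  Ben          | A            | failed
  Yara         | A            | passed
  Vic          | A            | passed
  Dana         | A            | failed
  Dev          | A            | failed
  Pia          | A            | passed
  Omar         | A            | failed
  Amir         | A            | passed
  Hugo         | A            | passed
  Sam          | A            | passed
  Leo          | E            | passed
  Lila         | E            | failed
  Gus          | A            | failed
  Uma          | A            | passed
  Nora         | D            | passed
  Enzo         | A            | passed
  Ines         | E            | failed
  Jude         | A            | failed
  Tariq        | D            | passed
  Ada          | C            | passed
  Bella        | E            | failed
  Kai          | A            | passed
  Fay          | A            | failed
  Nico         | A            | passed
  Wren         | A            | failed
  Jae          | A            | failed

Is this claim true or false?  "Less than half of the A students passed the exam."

The determiner here denotes the relation: |A ∩ B| < |A ∖ B|.
|A| = 21, |A ∩ B| = 11, |A ∖ B| = 10.
11 > 10, so the statement is false.

False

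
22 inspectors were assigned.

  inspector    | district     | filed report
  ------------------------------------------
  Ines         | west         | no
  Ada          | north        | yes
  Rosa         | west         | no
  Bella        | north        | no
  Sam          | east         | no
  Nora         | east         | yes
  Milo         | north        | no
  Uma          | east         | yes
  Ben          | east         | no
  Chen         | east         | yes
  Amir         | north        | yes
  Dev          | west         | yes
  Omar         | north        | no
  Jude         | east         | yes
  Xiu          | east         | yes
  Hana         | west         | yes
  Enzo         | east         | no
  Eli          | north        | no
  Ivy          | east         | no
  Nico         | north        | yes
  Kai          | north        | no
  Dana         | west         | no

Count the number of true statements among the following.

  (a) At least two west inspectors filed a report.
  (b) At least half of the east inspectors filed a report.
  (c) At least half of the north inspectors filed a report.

2

(a) west: |A| = 5, |A ∩ B| = 2; needs |A ∩ B| ≥ 2 — true.
(b) east: |A| = 9, |A ∩ B| = 5; needs |A ∩ B| ≥ |A ∖ B| — true.
(c) north: |A| = 8, |A ∩ B| = 3; needs |A ∩ B| ≥ |A ∖ B| — false.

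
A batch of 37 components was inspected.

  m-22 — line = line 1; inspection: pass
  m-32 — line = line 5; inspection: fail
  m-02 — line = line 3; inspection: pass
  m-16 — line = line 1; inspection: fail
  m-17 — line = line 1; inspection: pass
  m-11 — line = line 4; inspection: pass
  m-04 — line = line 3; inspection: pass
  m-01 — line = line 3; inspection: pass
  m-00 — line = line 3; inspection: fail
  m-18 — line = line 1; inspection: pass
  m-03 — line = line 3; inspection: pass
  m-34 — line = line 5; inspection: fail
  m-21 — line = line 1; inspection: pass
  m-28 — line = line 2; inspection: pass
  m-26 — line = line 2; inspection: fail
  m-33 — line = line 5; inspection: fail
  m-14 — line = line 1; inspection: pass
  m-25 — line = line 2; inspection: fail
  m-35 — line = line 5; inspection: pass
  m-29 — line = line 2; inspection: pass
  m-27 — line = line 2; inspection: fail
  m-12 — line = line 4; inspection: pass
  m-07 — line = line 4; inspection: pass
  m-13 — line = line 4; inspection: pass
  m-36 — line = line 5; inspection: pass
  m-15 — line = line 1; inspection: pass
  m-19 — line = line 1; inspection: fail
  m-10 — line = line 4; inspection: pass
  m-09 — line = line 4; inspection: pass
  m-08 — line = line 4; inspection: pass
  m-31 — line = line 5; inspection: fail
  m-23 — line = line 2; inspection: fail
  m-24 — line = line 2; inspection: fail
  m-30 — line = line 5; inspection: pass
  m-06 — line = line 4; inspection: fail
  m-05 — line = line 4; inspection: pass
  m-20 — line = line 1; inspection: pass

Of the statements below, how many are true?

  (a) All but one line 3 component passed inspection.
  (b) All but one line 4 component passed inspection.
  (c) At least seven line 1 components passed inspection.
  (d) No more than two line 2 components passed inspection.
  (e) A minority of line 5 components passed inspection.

(a) line 3: |A| = 5, |A ∩ B| = 4; needs |A ∖ B| = 1 — true.
(b) line 4: |A| = 9, |A ∩ B| = 8; needs |A ∖ B| = 1 — true.
(c) line 1: |A| = 9, |A ∩ B| = 7; needs |A ∩ B| ≥ 7 — true.
(d) line 2: |A| = 7, |A ∩ B| = 2; needs |A ∩ B| ≤ 2 — true.
(e) line 5: |A| = 7, |A ∩ B| = 3; needs |A ∩ B| < |A ∖ B| — true.

5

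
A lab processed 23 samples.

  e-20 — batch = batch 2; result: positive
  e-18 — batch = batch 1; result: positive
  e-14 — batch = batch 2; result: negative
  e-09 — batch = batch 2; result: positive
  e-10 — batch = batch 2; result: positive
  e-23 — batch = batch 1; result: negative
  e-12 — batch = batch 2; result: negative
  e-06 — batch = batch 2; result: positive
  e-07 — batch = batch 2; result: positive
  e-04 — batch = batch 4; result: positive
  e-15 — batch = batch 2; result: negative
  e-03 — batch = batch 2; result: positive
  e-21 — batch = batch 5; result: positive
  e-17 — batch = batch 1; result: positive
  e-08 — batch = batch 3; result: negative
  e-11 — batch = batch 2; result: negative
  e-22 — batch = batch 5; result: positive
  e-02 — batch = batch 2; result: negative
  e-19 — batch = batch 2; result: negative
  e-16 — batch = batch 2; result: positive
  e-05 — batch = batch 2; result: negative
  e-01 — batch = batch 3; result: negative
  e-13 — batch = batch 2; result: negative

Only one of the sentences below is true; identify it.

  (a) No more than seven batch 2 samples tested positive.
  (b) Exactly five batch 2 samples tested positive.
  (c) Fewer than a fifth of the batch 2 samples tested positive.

|A| = 15, |A ∩ B| = 7, |A ∖ B| = 8.
(a) requires |A ∩ B| ≤ 7: true.
(b) requires |A ∩ B| = 5: false.
(c) requires |A ∩ B| / |A| < 1/5: false.

(a)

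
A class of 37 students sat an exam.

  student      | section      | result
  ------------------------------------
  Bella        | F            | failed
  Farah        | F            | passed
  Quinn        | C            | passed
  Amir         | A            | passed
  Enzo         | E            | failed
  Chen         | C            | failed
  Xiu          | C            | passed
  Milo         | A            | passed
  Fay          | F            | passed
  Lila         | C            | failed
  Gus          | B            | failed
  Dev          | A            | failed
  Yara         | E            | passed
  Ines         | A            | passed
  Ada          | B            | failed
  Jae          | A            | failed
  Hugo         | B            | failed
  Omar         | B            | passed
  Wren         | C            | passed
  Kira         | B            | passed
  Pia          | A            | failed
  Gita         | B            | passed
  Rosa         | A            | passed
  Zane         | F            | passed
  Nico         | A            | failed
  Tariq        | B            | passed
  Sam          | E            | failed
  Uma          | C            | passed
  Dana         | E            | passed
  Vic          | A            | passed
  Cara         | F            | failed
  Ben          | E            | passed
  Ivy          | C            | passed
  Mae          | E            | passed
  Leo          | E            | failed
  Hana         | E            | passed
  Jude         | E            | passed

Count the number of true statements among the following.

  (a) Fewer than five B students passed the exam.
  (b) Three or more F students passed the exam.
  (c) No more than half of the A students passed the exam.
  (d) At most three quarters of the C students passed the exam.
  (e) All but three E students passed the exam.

(a) B: |A| = 7, |A ∩ B| = 4; needs |A ∩ B| < 5 — true.
(b) F: |A| = 5, |A ∩ B| = 3; needs |A ∩ B| ≥ 3 — true.
(c) A: |A| = 9, |A ∩ B| = 5; needs |A ∩ B| ≤ |A ∖ B| — false.
(d) C: |A| = 7, |A ∩ B| = 5; needs |A ∩ B| / |A| ≤ 3/4 — true.
(e) E: |A| = 9, |A ∩ B| = 6; needs |A ∖ B| = 3 — true.

4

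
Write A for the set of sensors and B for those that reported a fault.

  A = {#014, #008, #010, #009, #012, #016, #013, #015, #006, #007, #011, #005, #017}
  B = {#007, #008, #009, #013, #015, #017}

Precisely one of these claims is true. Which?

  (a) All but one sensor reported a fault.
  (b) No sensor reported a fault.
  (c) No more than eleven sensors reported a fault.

|A| = 13, |A ∩ B| = 6, |A ∖ B| = 7.
(a) requires |A ∖ B| = 1: false.
(b) requires A ∩ B = ∅ (|A ∩ B| = 0): false.
(c) requires |A ∩ B| ≤ 11: true.

(c)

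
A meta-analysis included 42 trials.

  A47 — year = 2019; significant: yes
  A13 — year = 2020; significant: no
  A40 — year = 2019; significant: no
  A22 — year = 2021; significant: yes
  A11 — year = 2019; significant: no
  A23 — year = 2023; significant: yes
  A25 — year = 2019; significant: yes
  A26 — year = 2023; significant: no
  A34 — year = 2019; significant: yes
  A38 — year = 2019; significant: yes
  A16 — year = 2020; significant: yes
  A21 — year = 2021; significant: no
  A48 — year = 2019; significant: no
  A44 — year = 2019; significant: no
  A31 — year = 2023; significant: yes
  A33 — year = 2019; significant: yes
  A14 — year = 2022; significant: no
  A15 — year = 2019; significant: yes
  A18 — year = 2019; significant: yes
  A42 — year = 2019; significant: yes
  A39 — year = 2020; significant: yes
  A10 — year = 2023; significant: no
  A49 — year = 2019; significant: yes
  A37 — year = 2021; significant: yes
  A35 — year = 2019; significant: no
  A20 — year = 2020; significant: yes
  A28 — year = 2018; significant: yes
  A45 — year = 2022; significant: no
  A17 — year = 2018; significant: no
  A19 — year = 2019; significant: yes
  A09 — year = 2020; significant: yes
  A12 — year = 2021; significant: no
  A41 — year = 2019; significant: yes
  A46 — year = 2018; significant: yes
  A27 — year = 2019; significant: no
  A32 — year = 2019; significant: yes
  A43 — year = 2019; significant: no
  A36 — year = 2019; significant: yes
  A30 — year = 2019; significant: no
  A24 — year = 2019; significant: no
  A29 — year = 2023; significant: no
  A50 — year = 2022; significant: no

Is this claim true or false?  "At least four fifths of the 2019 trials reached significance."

The determiner here denotes the relation: |A ∩ B| / |A| ≥ 4/5.
|A| = 22, |A ∩ B| = 13, |A ∖ B| = 9.
|A ∩ B|/|A| = 13/22, so the statement is false.

False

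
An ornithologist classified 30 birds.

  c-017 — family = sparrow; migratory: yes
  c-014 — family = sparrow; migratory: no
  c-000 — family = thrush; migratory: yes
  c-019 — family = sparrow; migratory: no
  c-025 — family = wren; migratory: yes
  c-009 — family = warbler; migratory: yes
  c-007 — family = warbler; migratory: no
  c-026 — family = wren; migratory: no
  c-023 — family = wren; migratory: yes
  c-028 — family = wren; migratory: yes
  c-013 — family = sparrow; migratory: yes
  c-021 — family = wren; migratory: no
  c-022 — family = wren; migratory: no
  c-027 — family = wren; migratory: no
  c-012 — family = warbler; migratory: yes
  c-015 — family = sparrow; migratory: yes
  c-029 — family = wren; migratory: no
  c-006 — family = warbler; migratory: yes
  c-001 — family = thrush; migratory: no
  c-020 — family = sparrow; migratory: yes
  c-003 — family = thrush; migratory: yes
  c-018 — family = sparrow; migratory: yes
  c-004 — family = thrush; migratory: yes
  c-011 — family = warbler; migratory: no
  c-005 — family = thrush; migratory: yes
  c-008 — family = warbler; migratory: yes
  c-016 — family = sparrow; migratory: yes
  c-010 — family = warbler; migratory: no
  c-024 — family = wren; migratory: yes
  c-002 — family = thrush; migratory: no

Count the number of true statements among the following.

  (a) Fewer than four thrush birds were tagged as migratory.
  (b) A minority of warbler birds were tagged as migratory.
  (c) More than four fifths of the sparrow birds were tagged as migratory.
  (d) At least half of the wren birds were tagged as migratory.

0

(a) thrush: |A| = 6, |A ∩ B| = 4; needs |A ∩ B| < 4 — false.
(b) warbler: |A| = 7, |A ∩ B| = 4; needs |A ∩ B| < |A ∖ B| — false.
(c) sparrow: |A| = 8, |A ∩ B| = 6; needs |A ∩ B| / |A| > 4/5 — false.
(d) wren: |A| = 9, |A ∩ B| = 4; needs |A ∩ B| ≥ |A ∖ B| — false.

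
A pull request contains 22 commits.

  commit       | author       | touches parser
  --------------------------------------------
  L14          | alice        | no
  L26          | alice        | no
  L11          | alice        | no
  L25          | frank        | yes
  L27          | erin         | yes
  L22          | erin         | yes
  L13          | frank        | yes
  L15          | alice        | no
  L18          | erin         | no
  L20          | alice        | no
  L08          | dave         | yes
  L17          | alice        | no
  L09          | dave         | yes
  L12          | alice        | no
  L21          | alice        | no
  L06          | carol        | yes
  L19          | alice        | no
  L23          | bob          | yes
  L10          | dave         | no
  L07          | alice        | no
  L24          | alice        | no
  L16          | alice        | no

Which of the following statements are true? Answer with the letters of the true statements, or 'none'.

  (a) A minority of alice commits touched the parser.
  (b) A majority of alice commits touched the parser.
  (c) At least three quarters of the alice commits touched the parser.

|A| = 12, |A ∩ B| = 0, |A ∖ B| = 12.
(a) |A ∩ B| < |A ∖ B|: holds.
(b) |A ∩ B| > |A ∖ B|: fails.
(c) |A ∩ B| / |A| ≥ 3/4: fails.

(a)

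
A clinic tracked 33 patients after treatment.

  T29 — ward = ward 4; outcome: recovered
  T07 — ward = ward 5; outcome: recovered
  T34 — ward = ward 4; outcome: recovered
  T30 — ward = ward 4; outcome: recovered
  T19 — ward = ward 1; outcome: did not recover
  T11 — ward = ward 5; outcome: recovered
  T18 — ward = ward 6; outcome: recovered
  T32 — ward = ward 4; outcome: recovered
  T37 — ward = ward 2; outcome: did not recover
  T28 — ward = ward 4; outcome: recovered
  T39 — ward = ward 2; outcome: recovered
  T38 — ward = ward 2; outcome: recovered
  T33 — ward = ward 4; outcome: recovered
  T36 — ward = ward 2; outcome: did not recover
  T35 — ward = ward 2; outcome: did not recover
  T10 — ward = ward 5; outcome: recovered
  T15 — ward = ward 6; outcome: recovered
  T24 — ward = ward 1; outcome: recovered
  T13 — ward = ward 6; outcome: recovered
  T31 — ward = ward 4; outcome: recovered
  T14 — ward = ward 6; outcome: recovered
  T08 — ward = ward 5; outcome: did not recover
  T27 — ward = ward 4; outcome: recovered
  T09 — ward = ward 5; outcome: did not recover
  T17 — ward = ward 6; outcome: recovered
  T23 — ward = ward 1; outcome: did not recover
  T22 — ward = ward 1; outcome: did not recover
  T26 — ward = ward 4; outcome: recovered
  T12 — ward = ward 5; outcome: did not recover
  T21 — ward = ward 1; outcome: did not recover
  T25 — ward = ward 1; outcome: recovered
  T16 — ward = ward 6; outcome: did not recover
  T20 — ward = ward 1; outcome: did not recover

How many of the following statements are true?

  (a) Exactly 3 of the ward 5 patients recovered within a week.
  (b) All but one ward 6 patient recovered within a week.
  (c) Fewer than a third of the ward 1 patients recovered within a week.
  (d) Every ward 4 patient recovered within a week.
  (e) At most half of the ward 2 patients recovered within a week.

(a) ward 5: |A| = 6, |A ∩ B| = 3; needs |A ∩ B| = 3 — true.
(b) ward 6: |A| = 6, |A ∩ B| = 5; needs |A ∖ B| = 1 — true.
(c) ward 1: |A| = 7, |A ∩ B| = 2; needs |A ∩ B| / |A| < 1/3 — true.
(d) ward 4: |A| = 9, |A ∩ B| = 9; needs A ⊆ B, i.e. every element of A is in B (|A ∖ B| = 0) — true.
(e) ward 2: |A| = 5, |A ∩ B| = 2; needs |A ∩ B| ≤ |A ∖ B| — true.

5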